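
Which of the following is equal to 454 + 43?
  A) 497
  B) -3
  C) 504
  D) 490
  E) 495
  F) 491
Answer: A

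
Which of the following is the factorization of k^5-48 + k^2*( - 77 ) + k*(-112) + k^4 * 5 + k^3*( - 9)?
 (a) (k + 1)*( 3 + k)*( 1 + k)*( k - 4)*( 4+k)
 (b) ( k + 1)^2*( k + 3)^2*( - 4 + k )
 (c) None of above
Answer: a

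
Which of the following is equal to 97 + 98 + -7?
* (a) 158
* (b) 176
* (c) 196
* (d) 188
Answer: d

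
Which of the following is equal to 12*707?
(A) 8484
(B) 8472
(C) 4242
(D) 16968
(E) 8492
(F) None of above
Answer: A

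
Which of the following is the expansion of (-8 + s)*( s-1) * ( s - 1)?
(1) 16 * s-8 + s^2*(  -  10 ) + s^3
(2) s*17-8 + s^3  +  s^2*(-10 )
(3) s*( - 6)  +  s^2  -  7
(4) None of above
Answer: 2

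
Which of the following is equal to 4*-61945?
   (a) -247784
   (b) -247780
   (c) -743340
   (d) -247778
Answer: b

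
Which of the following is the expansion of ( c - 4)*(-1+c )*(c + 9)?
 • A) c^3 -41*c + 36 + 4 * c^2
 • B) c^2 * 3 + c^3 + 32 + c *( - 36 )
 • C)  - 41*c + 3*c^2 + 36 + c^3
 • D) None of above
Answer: A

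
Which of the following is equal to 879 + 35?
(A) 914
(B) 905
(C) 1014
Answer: A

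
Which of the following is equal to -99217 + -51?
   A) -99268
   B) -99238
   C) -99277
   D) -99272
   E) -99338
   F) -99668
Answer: A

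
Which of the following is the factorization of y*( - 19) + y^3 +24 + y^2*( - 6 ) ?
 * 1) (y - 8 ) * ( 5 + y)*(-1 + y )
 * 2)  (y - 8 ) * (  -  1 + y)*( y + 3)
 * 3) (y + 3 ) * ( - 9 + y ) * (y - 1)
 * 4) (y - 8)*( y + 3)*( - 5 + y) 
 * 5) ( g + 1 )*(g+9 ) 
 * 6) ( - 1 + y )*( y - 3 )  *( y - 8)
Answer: 2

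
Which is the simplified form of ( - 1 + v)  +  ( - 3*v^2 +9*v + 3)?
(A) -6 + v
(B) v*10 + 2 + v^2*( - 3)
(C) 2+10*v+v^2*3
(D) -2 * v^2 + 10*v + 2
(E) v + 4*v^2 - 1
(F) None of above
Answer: B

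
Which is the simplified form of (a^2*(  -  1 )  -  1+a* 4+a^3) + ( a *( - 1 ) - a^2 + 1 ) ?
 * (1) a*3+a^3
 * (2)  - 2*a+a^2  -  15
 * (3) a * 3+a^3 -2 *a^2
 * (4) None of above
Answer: 3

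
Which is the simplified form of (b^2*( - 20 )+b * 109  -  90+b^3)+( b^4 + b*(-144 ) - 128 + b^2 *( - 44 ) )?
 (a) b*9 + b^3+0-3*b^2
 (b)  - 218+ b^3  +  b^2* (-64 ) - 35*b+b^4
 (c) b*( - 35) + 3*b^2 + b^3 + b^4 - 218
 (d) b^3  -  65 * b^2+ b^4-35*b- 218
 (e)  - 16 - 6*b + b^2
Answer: b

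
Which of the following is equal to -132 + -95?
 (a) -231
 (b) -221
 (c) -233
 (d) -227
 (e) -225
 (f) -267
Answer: d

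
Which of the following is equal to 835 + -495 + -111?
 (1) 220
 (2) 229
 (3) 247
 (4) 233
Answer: 2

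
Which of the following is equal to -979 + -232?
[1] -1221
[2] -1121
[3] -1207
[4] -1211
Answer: 4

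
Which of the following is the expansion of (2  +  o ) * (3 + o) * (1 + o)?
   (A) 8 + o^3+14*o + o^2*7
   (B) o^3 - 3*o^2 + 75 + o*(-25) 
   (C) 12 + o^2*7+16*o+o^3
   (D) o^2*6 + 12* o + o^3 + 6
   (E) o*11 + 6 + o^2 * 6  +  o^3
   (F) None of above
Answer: E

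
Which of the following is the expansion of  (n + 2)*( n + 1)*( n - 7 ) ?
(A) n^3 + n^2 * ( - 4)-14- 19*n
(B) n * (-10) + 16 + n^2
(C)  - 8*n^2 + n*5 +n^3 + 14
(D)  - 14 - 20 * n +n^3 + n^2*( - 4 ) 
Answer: A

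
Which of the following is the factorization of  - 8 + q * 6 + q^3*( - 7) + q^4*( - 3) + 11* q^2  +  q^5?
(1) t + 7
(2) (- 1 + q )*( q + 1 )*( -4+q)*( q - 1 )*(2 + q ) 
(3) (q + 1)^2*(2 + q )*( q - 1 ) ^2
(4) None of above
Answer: 2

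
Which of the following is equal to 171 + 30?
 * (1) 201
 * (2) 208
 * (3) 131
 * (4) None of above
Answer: 1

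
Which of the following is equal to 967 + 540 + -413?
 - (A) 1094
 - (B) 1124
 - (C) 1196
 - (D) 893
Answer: A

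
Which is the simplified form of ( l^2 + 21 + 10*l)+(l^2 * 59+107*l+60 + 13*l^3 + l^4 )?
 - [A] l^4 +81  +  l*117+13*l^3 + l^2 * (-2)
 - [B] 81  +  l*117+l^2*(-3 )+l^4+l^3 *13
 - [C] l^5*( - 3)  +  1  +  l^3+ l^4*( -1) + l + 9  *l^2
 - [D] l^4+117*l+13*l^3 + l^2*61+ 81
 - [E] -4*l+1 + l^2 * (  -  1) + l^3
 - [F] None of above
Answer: F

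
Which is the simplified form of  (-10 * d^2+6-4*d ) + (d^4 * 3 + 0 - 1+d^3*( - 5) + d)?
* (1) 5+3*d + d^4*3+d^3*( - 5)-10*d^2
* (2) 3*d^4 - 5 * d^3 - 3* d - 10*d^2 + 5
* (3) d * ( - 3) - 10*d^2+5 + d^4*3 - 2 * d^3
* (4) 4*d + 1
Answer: 2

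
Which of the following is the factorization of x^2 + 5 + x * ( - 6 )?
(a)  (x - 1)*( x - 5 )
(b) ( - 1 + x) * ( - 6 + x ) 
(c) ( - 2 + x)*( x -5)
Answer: a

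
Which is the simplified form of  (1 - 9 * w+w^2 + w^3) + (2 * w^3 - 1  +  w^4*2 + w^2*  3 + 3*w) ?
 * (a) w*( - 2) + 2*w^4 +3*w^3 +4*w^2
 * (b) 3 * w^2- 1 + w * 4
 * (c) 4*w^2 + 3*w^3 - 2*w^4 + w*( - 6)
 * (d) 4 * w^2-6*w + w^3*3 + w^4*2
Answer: d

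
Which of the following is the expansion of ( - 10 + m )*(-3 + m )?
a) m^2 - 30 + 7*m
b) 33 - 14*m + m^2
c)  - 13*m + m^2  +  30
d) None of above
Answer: c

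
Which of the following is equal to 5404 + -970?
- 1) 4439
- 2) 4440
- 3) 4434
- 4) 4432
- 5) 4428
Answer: 3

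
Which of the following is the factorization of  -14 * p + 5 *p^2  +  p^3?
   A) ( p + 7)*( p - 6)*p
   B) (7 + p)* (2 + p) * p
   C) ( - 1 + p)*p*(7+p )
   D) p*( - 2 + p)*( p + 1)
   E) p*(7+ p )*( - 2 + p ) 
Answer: E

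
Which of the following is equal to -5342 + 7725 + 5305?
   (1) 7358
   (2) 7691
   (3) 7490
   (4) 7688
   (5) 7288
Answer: 4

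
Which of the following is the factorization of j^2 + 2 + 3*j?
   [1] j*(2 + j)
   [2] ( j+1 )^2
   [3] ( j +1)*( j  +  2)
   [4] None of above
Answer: 3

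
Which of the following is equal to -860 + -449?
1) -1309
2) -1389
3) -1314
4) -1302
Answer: 1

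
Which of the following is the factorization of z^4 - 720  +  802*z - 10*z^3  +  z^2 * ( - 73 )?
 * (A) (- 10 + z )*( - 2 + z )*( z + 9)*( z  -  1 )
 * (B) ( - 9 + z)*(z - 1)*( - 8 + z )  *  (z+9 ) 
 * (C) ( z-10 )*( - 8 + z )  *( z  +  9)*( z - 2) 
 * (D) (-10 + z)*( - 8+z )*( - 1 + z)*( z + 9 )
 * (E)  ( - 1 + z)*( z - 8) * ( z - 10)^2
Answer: D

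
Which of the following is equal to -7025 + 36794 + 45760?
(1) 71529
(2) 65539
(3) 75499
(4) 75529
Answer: 4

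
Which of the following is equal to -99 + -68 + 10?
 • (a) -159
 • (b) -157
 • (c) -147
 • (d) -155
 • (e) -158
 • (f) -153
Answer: b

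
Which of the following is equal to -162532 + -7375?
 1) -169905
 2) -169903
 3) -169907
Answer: 3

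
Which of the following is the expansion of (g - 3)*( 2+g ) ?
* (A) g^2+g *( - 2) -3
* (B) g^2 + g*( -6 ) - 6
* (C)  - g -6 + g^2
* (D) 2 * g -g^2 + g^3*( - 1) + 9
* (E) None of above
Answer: C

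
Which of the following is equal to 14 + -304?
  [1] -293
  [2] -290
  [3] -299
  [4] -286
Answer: 2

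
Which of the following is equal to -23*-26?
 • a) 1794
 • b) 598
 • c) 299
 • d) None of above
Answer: b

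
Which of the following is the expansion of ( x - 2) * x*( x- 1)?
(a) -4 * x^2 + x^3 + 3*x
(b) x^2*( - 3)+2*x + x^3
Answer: b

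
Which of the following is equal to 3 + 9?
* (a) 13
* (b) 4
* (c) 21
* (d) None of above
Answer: d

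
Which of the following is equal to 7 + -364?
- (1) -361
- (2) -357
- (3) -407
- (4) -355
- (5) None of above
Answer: 2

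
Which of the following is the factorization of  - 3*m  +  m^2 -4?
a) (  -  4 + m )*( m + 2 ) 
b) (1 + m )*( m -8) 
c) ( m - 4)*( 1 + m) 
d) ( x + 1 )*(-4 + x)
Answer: c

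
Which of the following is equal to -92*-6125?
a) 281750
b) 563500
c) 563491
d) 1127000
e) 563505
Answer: b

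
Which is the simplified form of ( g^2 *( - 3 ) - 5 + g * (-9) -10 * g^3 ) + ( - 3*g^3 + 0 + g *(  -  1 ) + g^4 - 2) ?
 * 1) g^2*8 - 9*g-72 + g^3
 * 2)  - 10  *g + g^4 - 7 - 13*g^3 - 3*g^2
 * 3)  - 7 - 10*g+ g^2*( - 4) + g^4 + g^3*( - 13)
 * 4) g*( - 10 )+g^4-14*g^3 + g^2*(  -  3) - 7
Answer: 2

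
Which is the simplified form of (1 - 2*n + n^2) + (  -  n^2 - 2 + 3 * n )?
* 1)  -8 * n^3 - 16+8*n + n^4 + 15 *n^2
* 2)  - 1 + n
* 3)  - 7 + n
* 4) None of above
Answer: 2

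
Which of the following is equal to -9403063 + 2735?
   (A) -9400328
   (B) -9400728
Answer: A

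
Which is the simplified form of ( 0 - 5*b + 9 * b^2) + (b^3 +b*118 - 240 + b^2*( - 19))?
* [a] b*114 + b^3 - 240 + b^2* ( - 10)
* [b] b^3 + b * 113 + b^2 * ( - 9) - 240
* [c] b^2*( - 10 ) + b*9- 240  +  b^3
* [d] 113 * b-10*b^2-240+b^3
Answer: d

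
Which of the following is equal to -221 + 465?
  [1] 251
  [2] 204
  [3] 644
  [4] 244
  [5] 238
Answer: 4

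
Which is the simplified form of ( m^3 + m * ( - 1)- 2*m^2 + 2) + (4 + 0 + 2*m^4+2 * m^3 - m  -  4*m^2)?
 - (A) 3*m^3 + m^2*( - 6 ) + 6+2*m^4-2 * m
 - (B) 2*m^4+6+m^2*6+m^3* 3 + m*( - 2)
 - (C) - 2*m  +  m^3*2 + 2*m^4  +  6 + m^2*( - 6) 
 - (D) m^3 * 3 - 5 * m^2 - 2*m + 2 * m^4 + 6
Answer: A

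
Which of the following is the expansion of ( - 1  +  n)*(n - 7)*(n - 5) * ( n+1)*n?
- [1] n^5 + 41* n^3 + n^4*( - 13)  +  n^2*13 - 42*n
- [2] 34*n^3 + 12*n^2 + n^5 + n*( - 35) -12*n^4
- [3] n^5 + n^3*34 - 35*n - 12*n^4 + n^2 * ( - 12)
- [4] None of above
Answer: 2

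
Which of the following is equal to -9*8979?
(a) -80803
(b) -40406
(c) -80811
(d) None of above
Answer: c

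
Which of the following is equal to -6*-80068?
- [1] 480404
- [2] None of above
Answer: 2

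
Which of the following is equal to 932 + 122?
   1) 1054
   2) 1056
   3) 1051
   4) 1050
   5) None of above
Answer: 1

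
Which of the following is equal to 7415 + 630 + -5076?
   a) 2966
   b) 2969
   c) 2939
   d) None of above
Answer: b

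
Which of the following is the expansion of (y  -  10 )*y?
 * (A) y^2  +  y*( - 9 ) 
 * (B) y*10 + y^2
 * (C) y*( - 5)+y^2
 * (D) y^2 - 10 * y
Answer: D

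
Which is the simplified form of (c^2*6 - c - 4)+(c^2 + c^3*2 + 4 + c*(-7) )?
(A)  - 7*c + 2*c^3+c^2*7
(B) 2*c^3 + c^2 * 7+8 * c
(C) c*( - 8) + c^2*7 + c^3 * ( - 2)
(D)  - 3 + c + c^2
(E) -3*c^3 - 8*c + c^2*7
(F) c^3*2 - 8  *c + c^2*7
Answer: F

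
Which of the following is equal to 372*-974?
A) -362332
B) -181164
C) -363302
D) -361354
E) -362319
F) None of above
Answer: F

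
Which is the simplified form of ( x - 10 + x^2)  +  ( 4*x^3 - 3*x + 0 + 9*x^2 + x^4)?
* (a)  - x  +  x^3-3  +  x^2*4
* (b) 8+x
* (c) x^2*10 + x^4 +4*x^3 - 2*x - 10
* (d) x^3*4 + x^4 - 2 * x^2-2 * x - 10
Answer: c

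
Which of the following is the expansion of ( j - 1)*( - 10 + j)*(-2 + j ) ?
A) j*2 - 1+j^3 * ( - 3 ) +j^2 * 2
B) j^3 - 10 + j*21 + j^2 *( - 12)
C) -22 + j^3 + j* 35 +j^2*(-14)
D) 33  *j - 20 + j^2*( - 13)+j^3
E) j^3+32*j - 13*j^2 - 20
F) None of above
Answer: E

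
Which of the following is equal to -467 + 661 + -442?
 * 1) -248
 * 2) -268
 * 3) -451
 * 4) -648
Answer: 1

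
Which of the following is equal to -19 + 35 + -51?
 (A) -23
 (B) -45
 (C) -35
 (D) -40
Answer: C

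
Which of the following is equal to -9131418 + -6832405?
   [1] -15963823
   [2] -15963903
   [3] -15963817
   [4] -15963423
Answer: 1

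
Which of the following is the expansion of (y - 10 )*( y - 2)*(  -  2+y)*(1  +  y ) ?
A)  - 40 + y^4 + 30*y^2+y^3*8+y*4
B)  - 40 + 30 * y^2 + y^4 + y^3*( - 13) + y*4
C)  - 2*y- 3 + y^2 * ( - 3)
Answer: B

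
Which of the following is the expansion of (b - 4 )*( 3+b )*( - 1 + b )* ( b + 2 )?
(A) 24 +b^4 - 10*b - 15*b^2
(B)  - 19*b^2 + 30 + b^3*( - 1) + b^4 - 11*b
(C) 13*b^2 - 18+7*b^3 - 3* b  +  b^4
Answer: A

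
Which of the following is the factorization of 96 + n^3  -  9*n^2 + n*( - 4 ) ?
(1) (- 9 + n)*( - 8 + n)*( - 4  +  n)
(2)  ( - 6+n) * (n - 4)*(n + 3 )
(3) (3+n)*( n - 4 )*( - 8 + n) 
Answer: 3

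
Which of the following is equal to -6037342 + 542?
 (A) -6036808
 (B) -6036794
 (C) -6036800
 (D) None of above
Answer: C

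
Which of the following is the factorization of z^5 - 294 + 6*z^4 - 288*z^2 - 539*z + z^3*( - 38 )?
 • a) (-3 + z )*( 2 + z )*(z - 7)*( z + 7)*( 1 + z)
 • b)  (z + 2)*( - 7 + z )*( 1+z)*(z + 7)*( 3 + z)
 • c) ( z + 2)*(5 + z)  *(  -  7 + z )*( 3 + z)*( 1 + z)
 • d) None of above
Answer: b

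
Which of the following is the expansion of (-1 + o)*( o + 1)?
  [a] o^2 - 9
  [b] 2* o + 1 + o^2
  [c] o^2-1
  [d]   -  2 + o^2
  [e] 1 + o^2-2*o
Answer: c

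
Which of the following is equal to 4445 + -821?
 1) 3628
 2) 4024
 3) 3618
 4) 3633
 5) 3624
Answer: 5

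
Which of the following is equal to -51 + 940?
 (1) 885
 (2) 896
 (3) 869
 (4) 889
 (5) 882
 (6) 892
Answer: 4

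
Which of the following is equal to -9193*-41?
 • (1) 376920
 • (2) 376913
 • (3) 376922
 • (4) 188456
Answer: 2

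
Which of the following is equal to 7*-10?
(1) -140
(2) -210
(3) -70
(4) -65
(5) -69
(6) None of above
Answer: 3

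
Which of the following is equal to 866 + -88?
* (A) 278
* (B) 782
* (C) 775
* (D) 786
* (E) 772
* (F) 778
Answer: F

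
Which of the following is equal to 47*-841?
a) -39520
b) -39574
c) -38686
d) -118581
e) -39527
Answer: e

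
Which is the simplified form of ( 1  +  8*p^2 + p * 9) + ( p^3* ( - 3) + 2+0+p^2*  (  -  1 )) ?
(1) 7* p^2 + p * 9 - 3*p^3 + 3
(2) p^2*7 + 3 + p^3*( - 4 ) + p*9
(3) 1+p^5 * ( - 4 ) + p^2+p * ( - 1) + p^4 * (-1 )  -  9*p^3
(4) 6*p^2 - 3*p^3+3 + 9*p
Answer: 1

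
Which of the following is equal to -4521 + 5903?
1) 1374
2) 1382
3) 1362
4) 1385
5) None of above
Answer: 2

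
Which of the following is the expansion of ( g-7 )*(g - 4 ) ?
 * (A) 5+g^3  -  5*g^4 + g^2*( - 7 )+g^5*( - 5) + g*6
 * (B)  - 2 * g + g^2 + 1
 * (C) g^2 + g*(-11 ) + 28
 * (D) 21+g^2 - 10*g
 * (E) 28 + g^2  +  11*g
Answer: C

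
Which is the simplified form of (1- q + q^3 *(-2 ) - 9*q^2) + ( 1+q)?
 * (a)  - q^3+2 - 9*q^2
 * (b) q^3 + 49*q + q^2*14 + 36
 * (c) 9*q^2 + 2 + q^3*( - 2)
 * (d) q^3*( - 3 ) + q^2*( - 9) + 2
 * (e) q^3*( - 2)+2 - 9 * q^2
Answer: e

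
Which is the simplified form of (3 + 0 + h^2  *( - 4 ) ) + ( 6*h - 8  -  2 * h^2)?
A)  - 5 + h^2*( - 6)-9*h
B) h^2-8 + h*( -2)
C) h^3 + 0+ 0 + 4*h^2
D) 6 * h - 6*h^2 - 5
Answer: D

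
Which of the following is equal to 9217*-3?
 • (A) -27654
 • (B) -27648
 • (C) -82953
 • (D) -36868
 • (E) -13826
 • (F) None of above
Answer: F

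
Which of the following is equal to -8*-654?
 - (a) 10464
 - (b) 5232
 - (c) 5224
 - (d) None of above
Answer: b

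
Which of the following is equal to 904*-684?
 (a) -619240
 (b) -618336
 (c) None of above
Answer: b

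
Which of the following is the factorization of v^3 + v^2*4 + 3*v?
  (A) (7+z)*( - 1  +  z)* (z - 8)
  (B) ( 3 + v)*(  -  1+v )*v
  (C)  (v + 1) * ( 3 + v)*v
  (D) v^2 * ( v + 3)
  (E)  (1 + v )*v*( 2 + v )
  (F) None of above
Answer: C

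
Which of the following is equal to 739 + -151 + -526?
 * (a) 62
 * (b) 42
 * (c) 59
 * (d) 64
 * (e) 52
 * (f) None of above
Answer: a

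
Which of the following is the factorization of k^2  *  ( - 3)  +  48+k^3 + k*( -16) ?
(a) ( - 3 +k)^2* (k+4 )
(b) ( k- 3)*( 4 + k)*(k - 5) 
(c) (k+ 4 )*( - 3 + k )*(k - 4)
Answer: c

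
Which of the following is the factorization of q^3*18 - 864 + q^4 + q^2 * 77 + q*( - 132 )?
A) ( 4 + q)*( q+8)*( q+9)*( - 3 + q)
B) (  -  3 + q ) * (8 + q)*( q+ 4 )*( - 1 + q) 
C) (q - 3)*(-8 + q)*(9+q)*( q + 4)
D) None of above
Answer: A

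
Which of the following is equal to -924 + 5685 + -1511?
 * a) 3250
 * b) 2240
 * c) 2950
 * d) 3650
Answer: a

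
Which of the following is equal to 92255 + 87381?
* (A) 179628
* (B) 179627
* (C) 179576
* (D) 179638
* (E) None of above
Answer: E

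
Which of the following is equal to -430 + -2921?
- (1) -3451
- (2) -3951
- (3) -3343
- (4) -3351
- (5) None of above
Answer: 4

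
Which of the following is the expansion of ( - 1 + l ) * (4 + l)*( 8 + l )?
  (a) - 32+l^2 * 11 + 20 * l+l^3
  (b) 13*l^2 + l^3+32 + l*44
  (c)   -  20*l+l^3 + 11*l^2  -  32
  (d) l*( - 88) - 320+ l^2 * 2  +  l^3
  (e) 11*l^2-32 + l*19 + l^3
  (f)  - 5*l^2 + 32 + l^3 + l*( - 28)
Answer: a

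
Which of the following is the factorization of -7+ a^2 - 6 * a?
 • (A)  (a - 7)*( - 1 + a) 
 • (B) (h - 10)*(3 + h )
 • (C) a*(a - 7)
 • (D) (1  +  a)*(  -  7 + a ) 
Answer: D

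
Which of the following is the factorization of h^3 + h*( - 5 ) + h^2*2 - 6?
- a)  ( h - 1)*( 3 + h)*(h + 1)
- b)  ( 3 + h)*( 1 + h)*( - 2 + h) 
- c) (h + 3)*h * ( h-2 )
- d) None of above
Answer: b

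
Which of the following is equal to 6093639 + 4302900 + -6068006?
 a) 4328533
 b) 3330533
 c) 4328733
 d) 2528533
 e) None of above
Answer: a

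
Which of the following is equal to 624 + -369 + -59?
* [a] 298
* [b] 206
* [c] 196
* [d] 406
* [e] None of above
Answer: c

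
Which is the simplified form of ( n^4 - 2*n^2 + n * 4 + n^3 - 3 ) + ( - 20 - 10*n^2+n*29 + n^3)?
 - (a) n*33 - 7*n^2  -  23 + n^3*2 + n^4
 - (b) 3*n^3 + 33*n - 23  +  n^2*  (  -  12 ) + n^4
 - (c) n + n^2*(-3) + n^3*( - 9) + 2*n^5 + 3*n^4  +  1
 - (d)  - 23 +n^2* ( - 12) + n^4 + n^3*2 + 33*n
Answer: d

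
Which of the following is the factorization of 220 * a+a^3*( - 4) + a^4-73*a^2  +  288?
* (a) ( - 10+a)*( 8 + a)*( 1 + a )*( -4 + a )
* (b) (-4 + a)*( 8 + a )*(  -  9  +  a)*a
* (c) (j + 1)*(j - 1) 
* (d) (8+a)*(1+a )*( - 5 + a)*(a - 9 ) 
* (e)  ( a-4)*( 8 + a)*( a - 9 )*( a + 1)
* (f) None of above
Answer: e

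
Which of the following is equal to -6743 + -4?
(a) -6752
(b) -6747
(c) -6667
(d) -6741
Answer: b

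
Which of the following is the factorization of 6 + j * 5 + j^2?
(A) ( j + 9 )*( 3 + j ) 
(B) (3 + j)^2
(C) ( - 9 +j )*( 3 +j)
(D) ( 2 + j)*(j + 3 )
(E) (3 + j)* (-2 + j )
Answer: D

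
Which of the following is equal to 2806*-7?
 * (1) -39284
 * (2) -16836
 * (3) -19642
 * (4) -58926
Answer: 3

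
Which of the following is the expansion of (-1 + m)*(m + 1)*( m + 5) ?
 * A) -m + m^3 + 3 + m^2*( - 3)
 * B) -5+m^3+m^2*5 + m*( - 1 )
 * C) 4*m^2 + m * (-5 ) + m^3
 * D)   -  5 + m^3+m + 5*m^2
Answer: B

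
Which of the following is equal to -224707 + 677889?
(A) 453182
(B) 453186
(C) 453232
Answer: A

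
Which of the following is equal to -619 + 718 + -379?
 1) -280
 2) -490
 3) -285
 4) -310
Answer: 1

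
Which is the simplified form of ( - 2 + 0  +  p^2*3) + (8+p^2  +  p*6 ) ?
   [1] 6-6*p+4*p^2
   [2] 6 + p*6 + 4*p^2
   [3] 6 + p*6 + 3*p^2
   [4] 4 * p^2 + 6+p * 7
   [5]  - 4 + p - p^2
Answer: 2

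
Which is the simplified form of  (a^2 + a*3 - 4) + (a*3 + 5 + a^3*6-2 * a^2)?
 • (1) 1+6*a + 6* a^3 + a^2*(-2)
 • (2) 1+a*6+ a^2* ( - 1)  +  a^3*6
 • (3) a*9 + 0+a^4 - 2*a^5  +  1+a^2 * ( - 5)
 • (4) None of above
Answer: 2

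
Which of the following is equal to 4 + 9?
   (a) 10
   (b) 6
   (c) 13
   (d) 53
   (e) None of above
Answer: c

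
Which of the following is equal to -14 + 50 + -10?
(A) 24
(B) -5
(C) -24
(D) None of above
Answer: D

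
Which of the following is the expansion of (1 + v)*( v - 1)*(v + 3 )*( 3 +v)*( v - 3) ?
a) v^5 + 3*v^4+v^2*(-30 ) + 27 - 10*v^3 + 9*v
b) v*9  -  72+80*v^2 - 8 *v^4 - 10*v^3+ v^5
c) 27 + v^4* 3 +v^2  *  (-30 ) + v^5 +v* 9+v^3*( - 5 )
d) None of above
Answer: a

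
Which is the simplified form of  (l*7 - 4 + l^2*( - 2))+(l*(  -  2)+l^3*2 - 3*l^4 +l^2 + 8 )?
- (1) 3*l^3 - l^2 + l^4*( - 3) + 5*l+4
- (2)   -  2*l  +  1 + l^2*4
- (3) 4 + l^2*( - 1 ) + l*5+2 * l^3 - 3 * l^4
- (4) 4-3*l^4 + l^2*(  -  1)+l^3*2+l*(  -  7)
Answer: 3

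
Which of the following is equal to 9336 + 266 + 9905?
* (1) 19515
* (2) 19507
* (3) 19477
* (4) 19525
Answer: 2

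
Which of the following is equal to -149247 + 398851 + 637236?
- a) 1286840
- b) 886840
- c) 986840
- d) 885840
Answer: b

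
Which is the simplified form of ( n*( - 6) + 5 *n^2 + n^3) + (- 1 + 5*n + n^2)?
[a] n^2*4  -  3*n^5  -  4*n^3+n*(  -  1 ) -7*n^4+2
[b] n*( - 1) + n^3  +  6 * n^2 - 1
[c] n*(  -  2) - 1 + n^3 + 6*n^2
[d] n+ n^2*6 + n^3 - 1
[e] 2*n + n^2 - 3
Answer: b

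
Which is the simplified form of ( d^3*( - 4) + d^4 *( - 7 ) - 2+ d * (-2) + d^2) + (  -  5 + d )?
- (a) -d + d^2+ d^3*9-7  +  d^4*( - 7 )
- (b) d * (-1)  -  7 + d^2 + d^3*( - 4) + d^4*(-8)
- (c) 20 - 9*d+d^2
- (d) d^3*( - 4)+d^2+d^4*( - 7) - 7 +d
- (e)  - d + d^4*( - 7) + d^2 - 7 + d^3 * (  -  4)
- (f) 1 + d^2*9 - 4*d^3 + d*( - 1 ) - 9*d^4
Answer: e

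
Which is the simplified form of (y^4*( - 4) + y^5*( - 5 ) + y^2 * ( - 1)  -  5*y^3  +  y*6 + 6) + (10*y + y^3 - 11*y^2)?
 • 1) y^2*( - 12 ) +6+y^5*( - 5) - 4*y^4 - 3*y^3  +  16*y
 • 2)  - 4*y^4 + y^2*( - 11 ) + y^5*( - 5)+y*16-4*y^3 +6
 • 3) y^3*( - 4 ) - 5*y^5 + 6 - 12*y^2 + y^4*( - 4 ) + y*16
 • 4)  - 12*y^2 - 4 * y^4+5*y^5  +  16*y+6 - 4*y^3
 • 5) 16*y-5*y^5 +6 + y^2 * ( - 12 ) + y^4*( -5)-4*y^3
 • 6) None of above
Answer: 3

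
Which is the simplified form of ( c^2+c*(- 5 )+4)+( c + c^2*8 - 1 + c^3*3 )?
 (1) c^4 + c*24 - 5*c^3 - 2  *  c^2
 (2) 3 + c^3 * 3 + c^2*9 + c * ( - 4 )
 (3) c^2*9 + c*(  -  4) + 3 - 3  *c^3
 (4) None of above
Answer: 2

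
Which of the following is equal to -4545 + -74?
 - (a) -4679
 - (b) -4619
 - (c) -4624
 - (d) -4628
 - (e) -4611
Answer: b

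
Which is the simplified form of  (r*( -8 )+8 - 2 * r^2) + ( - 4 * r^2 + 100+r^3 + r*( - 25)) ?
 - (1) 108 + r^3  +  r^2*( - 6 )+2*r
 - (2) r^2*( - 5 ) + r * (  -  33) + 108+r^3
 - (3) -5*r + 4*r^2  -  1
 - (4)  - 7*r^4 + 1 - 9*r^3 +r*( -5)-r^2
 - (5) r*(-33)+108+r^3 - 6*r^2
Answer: 5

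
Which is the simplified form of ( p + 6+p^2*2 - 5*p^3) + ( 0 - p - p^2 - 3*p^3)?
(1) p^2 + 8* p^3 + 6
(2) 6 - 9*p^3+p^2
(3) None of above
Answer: 3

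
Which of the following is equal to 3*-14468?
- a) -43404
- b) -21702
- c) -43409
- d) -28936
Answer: a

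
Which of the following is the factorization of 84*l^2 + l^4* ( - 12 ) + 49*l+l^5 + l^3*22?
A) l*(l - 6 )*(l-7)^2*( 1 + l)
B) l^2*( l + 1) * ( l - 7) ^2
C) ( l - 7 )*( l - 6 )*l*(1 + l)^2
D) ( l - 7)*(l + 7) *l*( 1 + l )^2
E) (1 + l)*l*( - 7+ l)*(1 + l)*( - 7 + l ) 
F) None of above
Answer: E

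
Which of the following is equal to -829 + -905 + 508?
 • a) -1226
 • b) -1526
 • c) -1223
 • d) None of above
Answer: a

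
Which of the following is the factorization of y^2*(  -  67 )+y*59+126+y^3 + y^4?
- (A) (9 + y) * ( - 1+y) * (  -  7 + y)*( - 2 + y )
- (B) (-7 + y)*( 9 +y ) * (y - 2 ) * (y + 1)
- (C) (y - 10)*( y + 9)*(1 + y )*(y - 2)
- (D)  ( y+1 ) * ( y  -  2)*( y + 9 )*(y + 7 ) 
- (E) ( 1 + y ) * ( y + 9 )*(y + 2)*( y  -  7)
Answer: B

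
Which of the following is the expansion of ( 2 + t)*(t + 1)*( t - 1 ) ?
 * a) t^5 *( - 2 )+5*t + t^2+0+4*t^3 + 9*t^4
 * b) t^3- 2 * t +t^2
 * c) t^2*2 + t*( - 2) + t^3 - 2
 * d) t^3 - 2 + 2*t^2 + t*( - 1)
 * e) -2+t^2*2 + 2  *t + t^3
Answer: d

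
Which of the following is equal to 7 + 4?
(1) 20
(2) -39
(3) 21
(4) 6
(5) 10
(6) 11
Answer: 6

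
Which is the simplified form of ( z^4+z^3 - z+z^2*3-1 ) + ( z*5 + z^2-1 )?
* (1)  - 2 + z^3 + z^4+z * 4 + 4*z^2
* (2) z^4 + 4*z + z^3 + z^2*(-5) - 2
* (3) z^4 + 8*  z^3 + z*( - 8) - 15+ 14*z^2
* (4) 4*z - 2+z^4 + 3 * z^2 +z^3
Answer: 1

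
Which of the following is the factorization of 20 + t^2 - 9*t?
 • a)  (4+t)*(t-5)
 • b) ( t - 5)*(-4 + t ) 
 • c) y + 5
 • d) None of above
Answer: b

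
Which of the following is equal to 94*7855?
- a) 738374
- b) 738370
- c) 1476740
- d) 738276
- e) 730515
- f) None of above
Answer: b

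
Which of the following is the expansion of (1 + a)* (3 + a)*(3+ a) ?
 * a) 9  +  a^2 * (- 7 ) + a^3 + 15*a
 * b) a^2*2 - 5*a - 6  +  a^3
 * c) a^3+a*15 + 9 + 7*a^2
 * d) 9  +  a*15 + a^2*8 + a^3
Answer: c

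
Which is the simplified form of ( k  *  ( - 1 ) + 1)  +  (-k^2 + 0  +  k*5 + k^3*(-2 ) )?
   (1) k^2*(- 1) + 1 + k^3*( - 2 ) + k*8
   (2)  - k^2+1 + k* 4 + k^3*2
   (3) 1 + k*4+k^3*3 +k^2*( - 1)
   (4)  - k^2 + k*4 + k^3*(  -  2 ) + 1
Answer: 4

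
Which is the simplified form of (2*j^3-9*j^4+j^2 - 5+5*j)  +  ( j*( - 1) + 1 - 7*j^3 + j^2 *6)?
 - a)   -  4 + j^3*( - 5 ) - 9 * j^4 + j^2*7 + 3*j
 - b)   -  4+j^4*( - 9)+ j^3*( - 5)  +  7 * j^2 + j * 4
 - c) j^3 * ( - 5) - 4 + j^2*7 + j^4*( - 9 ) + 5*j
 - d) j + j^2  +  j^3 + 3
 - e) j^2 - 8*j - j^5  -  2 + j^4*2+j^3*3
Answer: b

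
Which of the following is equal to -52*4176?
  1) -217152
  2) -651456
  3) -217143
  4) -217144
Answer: 1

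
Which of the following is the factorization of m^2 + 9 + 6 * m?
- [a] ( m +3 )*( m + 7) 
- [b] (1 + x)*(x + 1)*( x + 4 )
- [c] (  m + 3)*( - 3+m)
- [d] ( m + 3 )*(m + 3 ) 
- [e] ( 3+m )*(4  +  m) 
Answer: d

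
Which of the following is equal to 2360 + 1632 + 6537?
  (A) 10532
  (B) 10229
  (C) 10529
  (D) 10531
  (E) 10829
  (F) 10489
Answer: C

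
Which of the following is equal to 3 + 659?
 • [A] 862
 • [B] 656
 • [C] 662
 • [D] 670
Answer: C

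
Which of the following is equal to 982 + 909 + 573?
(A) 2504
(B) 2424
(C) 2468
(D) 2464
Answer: D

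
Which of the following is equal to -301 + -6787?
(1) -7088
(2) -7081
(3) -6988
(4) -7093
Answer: 1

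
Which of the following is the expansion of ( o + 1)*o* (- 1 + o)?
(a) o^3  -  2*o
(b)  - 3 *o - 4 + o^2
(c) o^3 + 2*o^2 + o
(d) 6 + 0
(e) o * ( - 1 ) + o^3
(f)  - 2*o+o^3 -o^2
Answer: e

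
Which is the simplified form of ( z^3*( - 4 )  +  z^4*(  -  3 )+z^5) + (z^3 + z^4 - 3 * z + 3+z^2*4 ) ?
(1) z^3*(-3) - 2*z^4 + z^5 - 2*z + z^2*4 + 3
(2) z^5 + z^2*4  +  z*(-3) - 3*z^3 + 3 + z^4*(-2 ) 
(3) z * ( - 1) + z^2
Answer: 2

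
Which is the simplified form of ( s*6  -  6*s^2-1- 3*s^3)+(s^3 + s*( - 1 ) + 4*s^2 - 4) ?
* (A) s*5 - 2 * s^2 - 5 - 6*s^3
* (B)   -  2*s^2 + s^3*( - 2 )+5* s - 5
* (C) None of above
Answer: B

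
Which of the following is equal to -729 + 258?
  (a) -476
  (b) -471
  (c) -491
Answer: b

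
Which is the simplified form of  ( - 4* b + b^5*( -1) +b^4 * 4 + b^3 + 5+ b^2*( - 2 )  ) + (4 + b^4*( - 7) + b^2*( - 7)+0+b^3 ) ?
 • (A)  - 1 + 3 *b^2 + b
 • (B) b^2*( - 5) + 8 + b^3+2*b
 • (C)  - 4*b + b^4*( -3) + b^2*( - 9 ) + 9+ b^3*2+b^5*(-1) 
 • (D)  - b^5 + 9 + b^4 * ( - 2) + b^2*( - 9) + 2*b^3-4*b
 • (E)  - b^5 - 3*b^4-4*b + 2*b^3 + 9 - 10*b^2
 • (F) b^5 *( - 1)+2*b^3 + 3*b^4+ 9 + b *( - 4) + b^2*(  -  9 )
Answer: C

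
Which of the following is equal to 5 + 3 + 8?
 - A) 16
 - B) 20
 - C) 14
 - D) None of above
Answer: A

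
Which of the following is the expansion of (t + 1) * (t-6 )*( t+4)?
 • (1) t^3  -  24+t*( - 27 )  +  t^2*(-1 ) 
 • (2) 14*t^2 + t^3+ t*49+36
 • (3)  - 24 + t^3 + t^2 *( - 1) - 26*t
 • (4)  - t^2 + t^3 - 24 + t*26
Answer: 3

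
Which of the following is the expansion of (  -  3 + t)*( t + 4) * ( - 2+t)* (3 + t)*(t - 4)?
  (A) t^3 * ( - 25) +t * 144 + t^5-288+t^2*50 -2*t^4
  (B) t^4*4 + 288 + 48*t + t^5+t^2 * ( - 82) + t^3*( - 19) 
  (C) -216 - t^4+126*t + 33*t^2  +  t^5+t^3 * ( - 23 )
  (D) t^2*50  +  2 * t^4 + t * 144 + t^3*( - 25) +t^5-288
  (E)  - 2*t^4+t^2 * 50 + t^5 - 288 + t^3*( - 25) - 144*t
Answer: A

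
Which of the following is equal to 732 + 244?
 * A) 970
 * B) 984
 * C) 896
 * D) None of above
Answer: D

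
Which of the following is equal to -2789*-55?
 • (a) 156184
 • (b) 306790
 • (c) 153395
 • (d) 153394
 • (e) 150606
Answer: c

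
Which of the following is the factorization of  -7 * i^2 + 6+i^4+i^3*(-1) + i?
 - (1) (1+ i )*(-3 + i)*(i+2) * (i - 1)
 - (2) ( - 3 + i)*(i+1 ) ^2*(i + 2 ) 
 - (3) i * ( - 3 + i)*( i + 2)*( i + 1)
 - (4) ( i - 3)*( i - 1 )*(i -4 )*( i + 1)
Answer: 1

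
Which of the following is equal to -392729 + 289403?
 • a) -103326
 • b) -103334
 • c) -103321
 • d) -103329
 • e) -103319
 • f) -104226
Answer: a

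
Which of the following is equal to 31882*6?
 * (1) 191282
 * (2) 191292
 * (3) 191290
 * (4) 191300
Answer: 2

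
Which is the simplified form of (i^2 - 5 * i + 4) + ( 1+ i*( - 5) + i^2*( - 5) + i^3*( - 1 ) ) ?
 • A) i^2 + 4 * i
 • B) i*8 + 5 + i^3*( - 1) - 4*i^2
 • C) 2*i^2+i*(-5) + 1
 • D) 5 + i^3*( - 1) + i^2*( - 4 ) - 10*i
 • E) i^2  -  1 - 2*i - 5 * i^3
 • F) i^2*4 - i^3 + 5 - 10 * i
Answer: D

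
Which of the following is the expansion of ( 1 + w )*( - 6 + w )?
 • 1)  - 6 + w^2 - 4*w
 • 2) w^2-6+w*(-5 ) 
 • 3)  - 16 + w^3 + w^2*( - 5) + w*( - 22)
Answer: 2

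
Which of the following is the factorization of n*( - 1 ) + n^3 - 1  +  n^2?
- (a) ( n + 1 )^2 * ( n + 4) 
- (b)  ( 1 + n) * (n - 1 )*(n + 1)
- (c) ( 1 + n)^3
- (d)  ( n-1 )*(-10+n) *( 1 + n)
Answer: b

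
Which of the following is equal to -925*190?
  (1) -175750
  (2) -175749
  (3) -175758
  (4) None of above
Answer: 1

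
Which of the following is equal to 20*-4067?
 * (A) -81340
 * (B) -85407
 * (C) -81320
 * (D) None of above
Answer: A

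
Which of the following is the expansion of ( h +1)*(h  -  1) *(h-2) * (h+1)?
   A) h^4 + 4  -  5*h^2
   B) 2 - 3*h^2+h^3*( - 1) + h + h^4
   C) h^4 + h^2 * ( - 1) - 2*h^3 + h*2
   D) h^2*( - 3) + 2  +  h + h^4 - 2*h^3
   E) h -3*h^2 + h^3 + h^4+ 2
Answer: B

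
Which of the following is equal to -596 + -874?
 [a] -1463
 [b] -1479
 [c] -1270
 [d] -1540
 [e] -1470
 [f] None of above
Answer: e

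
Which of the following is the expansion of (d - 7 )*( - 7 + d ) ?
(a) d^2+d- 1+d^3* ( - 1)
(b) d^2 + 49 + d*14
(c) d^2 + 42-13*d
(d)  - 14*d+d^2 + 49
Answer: d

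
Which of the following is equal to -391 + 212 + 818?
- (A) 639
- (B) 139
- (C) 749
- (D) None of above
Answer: A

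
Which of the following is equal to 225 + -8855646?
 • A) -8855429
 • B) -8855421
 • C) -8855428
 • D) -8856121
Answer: B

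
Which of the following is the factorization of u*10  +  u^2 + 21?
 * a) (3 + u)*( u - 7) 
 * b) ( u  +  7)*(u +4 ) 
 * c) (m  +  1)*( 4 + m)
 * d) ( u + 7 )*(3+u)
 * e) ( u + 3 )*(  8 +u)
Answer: d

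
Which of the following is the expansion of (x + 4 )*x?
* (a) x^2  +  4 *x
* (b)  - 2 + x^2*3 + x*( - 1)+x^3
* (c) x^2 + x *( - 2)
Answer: a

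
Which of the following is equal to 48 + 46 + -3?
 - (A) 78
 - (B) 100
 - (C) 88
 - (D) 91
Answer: D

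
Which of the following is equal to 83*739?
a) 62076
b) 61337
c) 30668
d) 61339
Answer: b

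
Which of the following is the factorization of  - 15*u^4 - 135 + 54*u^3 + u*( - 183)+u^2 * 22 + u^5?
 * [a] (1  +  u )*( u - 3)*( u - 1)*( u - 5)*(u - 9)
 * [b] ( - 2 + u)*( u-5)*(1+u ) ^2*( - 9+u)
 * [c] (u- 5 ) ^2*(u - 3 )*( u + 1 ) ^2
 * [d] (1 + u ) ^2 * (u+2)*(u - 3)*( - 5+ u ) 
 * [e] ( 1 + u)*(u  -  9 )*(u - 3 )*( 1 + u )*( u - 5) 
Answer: e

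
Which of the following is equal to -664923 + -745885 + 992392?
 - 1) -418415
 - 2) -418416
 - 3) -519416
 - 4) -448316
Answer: 2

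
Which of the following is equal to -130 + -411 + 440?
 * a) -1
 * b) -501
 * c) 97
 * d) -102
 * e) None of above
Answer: e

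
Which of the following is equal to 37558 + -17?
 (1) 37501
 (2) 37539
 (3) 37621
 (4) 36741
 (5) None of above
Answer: 5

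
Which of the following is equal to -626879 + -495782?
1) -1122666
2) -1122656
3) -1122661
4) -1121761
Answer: 3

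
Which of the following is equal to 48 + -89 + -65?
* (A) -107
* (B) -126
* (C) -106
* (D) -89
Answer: C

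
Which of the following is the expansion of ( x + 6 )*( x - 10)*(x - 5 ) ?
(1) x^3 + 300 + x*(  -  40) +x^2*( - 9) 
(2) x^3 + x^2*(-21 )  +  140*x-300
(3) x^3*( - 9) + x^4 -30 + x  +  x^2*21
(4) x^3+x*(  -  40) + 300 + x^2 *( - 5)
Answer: 1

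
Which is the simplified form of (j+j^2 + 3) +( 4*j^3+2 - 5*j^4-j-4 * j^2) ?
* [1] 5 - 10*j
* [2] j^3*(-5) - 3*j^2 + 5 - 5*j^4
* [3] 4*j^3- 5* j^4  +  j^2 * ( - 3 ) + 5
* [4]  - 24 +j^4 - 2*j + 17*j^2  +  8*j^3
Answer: 3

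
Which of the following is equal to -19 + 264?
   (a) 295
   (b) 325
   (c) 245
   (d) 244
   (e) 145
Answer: c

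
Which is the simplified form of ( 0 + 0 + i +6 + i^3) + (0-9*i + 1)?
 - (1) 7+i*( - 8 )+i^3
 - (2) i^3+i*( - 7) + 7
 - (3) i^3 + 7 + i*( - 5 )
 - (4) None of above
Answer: 1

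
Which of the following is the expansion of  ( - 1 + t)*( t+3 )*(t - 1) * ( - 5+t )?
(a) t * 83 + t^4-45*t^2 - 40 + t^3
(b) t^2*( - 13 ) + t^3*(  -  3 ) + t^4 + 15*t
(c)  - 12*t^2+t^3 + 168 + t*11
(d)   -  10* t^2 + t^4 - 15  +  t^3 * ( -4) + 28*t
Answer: d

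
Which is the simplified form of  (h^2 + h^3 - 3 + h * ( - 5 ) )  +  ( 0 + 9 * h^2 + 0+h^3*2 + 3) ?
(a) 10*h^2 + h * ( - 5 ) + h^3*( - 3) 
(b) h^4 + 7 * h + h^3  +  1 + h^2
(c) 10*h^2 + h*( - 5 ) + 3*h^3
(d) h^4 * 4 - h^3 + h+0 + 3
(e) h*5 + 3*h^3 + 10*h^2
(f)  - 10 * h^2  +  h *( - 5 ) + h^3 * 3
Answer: c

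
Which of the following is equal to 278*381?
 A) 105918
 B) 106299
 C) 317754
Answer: A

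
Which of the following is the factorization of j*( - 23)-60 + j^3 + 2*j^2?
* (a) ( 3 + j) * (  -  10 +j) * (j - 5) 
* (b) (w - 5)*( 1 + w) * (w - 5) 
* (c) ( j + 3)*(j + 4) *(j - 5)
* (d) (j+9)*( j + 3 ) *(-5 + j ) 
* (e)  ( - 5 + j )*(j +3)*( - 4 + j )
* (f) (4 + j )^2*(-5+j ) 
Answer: c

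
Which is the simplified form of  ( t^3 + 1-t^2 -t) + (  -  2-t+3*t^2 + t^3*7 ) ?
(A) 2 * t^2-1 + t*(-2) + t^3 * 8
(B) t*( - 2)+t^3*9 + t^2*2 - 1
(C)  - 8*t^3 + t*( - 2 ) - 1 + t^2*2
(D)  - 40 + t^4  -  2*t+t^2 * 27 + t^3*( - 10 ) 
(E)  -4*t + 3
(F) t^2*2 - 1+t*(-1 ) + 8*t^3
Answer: A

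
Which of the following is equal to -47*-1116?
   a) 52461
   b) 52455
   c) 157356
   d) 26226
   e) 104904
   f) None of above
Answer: f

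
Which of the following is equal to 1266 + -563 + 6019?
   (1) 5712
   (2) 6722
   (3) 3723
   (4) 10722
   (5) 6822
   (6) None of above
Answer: 2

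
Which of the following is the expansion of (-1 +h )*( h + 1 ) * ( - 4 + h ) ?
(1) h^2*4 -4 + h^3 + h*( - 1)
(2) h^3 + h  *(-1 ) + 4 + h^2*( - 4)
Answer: 2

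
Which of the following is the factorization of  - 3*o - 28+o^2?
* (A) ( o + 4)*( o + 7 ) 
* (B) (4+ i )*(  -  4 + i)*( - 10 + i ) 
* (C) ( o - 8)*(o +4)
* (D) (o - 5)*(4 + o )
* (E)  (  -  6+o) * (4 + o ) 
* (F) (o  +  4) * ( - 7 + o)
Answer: F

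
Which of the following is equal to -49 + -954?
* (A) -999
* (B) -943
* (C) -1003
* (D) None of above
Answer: C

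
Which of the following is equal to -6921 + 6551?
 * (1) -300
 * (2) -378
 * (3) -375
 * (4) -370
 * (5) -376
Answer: 4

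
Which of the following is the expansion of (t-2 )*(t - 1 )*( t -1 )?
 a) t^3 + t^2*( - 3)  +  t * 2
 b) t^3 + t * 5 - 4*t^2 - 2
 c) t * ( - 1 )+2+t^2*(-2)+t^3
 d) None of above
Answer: b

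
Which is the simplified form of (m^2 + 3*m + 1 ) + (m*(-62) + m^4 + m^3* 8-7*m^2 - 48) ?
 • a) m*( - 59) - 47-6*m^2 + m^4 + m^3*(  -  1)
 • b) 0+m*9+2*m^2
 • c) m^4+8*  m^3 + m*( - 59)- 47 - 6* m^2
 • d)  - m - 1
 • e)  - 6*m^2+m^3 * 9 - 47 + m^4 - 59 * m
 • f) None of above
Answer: c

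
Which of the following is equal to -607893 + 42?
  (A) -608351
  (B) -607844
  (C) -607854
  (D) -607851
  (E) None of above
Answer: D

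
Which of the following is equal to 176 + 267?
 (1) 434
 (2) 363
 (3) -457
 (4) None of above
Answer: 4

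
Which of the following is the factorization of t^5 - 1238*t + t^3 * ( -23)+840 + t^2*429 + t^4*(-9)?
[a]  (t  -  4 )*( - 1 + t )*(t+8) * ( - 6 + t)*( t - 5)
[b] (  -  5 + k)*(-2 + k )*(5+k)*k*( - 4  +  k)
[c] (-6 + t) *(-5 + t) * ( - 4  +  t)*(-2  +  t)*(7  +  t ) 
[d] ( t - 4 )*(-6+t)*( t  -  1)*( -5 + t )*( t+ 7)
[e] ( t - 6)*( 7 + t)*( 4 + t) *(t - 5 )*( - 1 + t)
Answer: d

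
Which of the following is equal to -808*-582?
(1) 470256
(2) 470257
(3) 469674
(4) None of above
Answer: 1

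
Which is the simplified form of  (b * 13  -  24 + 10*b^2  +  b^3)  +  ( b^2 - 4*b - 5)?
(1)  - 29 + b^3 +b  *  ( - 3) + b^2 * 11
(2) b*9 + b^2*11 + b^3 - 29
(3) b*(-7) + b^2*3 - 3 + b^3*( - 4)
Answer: 2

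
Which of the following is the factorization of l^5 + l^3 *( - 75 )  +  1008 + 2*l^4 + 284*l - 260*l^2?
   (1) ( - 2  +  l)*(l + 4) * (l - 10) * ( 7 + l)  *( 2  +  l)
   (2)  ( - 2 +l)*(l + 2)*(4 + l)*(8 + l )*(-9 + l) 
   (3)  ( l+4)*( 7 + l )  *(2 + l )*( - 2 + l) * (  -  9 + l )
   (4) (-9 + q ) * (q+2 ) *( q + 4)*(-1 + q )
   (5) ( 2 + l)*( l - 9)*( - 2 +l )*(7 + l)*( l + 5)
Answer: 3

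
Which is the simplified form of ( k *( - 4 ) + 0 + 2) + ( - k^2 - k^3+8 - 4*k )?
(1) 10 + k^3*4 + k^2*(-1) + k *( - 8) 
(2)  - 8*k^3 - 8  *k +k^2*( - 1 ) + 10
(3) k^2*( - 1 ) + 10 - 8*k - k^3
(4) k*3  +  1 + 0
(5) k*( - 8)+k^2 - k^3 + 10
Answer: 3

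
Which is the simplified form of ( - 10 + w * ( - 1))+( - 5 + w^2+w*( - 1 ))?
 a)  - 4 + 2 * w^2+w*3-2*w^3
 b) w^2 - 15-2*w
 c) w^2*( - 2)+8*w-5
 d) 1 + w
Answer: b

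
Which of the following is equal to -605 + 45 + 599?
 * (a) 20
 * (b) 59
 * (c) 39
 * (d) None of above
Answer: c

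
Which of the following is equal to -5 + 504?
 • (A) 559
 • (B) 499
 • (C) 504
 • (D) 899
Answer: B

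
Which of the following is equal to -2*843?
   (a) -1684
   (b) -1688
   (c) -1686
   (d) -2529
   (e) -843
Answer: c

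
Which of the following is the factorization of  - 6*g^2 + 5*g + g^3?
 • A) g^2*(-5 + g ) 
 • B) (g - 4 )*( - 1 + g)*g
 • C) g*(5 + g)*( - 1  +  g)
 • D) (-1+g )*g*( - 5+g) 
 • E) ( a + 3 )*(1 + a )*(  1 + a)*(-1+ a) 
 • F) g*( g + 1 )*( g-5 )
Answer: D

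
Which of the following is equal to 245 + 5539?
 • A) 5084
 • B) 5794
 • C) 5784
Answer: C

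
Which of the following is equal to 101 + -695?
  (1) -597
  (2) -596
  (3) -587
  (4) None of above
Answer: 4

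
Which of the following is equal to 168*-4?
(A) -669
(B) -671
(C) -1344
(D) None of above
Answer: D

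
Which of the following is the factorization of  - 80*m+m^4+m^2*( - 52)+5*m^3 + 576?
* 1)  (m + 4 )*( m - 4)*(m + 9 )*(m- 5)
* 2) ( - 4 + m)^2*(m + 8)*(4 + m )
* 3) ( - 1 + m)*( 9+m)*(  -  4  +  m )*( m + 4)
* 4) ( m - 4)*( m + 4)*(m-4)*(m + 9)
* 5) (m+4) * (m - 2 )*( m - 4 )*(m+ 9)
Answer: 4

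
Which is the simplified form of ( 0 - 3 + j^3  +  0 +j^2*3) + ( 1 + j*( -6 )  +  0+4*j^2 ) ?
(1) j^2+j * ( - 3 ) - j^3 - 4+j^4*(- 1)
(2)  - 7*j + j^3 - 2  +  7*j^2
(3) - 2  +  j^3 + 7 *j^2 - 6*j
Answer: 3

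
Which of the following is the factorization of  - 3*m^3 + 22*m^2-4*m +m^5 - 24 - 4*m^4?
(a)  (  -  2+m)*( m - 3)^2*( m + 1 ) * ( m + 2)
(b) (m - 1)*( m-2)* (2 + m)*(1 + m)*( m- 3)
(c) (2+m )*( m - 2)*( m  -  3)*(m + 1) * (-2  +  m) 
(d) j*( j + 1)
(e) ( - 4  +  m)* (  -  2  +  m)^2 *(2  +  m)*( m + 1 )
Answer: c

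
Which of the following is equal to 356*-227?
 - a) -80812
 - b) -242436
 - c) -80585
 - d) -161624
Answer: a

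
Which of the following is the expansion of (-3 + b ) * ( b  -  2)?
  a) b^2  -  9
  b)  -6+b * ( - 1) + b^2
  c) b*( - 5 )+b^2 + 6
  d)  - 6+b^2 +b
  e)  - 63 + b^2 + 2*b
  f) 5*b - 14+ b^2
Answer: c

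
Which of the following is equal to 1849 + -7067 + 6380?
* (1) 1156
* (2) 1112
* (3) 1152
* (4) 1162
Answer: 4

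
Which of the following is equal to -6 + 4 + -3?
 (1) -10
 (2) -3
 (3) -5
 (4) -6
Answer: 3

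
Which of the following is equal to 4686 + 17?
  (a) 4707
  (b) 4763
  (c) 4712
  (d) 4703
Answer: d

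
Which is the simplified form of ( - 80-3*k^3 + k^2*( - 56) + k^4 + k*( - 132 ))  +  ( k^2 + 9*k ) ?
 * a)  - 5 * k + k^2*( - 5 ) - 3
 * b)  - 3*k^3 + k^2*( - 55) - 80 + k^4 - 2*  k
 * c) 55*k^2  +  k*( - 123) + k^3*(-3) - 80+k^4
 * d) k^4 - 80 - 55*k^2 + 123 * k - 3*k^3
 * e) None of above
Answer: e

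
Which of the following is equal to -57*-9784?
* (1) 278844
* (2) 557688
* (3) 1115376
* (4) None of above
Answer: 2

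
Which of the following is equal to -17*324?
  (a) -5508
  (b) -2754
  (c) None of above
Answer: a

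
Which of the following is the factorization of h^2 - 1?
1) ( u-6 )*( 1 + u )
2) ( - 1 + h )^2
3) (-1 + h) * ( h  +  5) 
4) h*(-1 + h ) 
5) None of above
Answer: 5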